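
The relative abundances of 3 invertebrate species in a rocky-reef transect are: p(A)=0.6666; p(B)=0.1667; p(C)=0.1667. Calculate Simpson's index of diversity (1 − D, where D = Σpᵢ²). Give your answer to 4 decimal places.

0.5001

D = 0.6666² + 0.1667² + 0.1667² = 0.444356 + 0.027789 + 0.027789 = 0.499933 (working shown to 6 dp, full precision carried).
So 1 − D = 0.500067, i.e. 0.5001 to 4 decimal places.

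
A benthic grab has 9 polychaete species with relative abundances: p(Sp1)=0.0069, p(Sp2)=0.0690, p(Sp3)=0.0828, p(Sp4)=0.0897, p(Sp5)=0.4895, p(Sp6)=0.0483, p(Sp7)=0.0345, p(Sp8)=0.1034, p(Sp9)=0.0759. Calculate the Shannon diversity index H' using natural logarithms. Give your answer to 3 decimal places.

Each pᵢ ln pᵢ term (working shown to 5 dp, full precision carried): 0.0069×(-4.97623)=-0.03434, 0.069×(-2.67365)=-0.18448, 0.0828×(-2.49133)=-0.20628, 0.0897×(-2.41128)=-0.21629, 0.4895×(-0.71437)=-0.34968, 0.0483×(-3.03032)=-0.14636, 0.0345×(-3.36680)=-0.11615, 0.1034×(-2.26915)=-0.23463, 0.0759×(-2.57834)=-0.19570.
Sum = -1.68392, so H' = 1.684.

1.684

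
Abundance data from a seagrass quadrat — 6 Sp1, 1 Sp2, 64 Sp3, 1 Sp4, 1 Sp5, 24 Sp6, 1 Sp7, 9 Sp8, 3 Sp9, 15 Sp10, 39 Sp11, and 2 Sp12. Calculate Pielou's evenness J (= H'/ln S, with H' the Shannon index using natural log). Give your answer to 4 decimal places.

Total N = 6+1+64+1+1+24+1+9+3+15+39+2 = 166, so the proportions are 0.036145, 0.006024, 0.385542, 0.006024, 0.006024, 0.144578, 0.006024, 0.054217, 0.018072, 0.090361, 0.23494, 0.012048 (working shown to 6 dp, full precision carried).
H' = −Σ pᵢ ln pᵢ = −((-0.120008) + (-0.030795) + (-0.367462) + (-0.030795) + (-0.030795) + (-0.279605) + (-0.030795) + (-0.158029) + (-0.072531) + (-0.217223) + (-0.340293) + (-0.053239)) = 1.731571.
With S = 12 species, ln S = 2.484907, so J = 1.731571/2.484907 = 0.696835, i.e. 0.6968 to 4 decimal places.

0.6968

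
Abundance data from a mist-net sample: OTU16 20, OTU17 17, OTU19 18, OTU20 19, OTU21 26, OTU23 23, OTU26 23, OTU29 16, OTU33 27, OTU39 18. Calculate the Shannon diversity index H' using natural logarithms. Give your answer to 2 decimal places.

Total N = 20+17+18+19+26+23+23+16+27+18 = 207, so the proportions are 0.0966, 0.0821, 0.087, 0.0918, 0.1256, 0.1111, 0.1111, 0.0773, 0.1304, 0.087 (working shown to 4 dp, full precision carried).
Each pᵢ ln pᵢ term: 0.0966×(-2.3370)=-0.2258, 0.0821×(-2.4995)=-0.2053, 0.087×(-2.4423)=-0.2124, 0.0918×(-2.3883)=-0.2192, 0.1256×(-2.0746)=-0.2606, 0.1111×(-2.1972)=-0.2441, 0.1111×(-2.1972)=-0.2441, 0.0773×(-2.5601)=-0.1979, 0.1304×(-2.0369)=-0.2657, 0.087×(-2.4423)=-0.2124.
Sum = -2.2875, so H' = 2.29.

2.29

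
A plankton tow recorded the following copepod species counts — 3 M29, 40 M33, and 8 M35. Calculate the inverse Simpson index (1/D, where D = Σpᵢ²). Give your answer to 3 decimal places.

1.555

Total N = 3+40+8 = 51, so the proportions are 0.058824, 0.784314, 0.156863 (working shown to 6 dp, full precision carried).
D = 0.058824² + 0.784314² + 0.156863² = 0.003460 + 0.615148 + 0.024606 = 0.643214.
So 1/D = 1.55469, i.e. 1.555 to 3 decimal places.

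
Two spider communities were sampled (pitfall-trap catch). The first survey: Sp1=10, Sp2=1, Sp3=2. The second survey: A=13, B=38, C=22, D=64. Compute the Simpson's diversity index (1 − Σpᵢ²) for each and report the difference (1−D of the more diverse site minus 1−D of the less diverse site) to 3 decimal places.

0.291

The first survey: N=13, proportions 0.76923, 0.07692, 0.15385, giving 1−D = 0.37870 (working shown to 5 dp, full precision carried).
The second survey: N=137, proportions 0.09489, 0.27737, 0.16058, 0.46715, giving 1−D = 0.67004.
Difference = |0.37870 − 0.67004| = 0.29134, i.e. 0.291 to 3 decimal places.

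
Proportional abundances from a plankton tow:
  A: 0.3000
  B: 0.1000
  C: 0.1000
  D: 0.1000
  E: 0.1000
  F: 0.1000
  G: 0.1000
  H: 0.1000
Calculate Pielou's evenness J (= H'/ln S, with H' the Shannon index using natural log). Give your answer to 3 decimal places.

0.949

H' = −Σ pᵢ ln pᵢ = −((-0.36119) + (-0.23026) + (-0.23026) + (-0.23026) + (-0.23026) + (-0.23026) + (-0.23026) + (-0.23026)) = 1.97300 (working shown to 5 dp, full precision carried).
With S = 8 species, ln S = 2.07944, so J = 1.97300/2.07944 = 0.94881, i.e. 0.949 to 3 decimal places.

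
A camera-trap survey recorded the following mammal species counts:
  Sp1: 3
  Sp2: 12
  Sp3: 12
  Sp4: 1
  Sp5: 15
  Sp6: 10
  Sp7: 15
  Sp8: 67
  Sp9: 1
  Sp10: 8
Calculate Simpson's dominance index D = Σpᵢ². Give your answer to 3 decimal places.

Total N = 3+12+12+1+15+10+15+67+1+8 = 144, so the proportions are 0.02083, 0.08333, 0.08333, 0.00694, 0.10417, 0.06944, 0.10417, 0.46528, 0.00694, 0.05556 (working shown to 5 dp, full precision carried).
D = 0.02083² + 0.08333² + 0.08333² + 0.00694² + 0.10417² + 0.06944² + 0.10417² + 0.46528² + 0.00694² + 0.05556² = 0.00043 + 0.00694 + 0.00694 + 0.00005 + 0.01085 + 0.00482 + 0.01085 + 0.21648 + 0.00005 + 0.00309 = 0.26051.
To 3 decimal places, D = 0.261.

0.261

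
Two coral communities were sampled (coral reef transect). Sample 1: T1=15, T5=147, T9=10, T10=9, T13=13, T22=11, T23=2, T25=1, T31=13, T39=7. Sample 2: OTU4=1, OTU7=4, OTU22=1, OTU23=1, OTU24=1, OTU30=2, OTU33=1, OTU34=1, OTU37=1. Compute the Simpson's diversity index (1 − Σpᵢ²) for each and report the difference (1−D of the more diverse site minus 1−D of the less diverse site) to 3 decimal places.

Sample 1: N=228, proportions 0.06579, 0.64474, 0.04386, 0.03947, 0.05702, 0.04825, 0.00877, 0.00439, 0.05702, 0.0307, giving 1−D = 0.56664 (working shown to 5 dp, full precision carried).
Sample 2: N=13, proportions 0.07692, 0.30769, 0.07692, 0.07692, 0.07692, 0.15385, 0.07692, 0.07692, 0.07692, giving 1−D = 0.84024.
Difference = |0.56664 − 0.84024| = 0.27360, i.e. 0.274 to 3 decimal places.

0.274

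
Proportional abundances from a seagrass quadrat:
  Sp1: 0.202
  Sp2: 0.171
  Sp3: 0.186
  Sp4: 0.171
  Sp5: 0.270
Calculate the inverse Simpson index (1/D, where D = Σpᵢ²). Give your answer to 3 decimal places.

D = 0.202² + 0.171² + 0.186² + 0.171² + 0.27² = 0.0408040 + 0.0292410 + 0.0345960 + 0.0292410 + 0.0729000 = 0.2067820 (working shown to 7 dp, full precision carried).
So 1/D = 4.83601, i.e. 4.836 to 3 decimal places.

4.836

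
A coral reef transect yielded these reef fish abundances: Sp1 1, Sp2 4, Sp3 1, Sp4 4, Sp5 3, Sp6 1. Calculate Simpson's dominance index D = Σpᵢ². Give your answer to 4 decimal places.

Total N = 1+4+1+4+3+1 = 14, so the proportions are 0.071429, 0.285714, 0.071429, 0.285714, 0.214286, 0.071429 (working shown to 6 dp, full precision carried).
D = 0.071429² + 0.285714² + 0.071429² + 0.285714² + 0.214286² + 0.071429² = 0.005102 + 0.081633 + 0.005102 + 0.081633 + 0.045918 + 0.005102 = 0.224490.
To 4 decimal places, D = 0.2245.

0.2245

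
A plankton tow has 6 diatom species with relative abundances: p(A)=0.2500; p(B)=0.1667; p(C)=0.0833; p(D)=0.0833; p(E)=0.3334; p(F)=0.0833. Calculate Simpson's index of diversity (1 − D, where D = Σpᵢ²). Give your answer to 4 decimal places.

0.7777

D = 0.25² + 0.1667² + 0.0833² + 0.0833² + 0.3334² + 0.0833² = 0.062500 + 0.027789 + 0.006939 + 0.006939 + 0.111156 + 0.006939 = 0.222261 (working shown to 6 dp, full precision carried).
So 1 − D = 0.777739, i.e. 0.7777 to 4 decimal places.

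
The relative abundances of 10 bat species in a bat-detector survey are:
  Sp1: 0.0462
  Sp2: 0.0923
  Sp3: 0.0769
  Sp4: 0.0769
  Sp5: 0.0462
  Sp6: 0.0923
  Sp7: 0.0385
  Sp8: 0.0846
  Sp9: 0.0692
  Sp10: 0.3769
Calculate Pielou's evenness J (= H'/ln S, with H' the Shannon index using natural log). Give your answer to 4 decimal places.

H' = −Σ pᵢ ln pᵢ = −((-0.142055) + (-0.219924) + (-0.197268) + (-0.197268) + (-0.142055) + (-0.219924) + (-0.125398) + (-0.208947) + (-0.184816) + (-0.367770)) = 2.005424 (working shown to 6 dp, full precision carried).
With S = 10 species, ln S = 2.302585, so J = 2.005424/2.302585 = 0.870945, i.e. 0.8709 to 4 decimal places.

0.8709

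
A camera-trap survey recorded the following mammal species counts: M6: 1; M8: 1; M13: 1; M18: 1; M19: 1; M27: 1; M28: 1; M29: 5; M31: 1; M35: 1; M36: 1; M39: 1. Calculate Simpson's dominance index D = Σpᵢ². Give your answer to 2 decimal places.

Total N = 1+1+1+1+1+1+1+5+1+1+1+1 = 16, so the proportions are 0.0625, 0.0625, 0.0625, 0.0625, 0.0625, 0.0625, 0.0625, 0.3125, 0.0625, 0.0625, 0.0625, 0.0625 (working shown to 4 dp, full precision carried).
D = 0.0625² + 0.0625² + 0.0625² + 0.0625² + 0.0625² + 0.0625² + 0.0625² + 0.3125² + 0.0625² + 0.0625² + 0.0625² + 0.0625² = 0.0039 + 0.0039 + 0.0039 + 0.0039 + 0.0039 + 0.0039 + 0.0039 + 0.0977 + 0.0039 + 0.0039 + 0.0039 + 0.0039 = 0.1406.
To 2 decimal places, D = 0.14.

0.14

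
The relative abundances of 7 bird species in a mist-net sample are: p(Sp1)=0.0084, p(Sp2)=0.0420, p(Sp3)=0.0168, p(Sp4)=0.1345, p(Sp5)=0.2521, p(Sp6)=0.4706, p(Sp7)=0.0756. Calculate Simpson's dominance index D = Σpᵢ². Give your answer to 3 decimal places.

D = 0.0084² + 0.042² + 0.0168² + 0.1345² + 0.2521² + 0.4706² + 0.0756² = 0.00007 + 0.00176 + 0.00028 + 0.01809 + 0.06355 + 0.22146 + 0.00572 = 0.31094 (working shown to 5 dp, full precision carried).
To 3 decimal places, D = 0.311.

0.311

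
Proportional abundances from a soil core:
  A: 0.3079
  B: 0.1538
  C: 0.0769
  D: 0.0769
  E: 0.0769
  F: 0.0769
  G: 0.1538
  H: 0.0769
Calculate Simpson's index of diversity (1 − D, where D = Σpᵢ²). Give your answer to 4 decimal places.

D = 0.3079² + 0.1538² + 0.0769² + 0.0769² + 0.0769² + 0.0769² + 0.1538² + 0.0769² = 0.094802 + 0.023654 + 0.005914 + 0.005914 + 0.005914 + 0.005914 + 0.023654 + 0.005914 = 0.171679 (working shown to 6 dp, full precision carried).
So 1 − D = 0.828321, i.e. 0.8283 to 4 decimal places.

0.8283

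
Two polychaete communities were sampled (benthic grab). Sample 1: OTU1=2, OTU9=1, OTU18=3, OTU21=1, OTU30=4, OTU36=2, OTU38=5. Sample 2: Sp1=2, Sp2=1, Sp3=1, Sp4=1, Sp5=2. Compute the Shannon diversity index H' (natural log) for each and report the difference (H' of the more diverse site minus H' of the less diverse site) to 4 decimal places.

Sample 1: N=18, proportions 0.1111111, 0.0555556, 0.1666667, 0.0555556, 0.2222222, 0.1111111, 0.2777778, giving H' = 1.7981055 (working shown to 7 dp, full precision carried).
Sample 2: N=7, proportions 0.2857143, 0.1428571, 0.1428571, 0.1428571, 0.2857143, giving H' = 1.5498260.
Difference = |1.7981055 − 1.5498260| = 0.2482795, i.e. 0.2483 to 4 decimal places.

0.2483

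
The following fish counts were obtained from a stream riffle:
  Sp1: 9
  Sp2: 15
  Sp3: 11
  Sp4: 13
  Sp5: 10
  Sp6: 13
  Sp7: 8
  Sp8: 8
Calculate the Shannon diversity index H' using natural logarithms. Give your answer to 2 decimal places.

2.05

Total N = 9+15+11+13+10+13+8+8 = 87, so the proportions are 0.10345, 0.17241, 0.12644, 0.14943, 0.11494, 0.14943, 0.09195, 0.09195 (working shown to 5 dp, full precision carried).
Each pᵢ ln pᵢ term: 0.10345×(-2.26868)=-0.23469, 0.17241×(-1.75786)=-0.30308, 0.12644×(-2.06801)=-0.26147, 0.14943×(-1.90096)=-0.28405, 0.11494×(-2.16332)=-0.24866, 0.14943×(-1.90096)=-0.28405, 0.09195×(-2.38647)=-0.21945, 0.09195×(-2.38647)=-0.21945.
Sum = -2.05489, so H' = 2.05.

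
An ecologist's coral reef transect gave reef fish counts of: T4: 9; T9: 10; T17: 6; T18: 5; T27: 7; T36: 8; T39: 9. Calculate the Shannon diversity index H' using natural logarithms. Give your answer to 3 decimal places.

1.922

Total N = 9+10+6+5+7+8+9 = 54, so the proportions are 0.16667, 0.18519, 0.11111, 0.09259, 0.12963, 0.14815, 0.16667 (working shown to 5 dp, full precision carried).
Each pᵢ ln pᵢ term: 0.16667×(-1.79176)=-0.29863, 0.18519×(-1.68640)=-0.31230, 0.11111×(-2.19722)=-0.24414, 0.09259×(-2.37955)=-0.22033, 0.12963×(-2.04307)=-0.26484, 0.14815×(-1.90954)=-0.28290, 0.16667×(-1.79176)=-0.29863.
Sum = -1.92175, so H' = 1.922.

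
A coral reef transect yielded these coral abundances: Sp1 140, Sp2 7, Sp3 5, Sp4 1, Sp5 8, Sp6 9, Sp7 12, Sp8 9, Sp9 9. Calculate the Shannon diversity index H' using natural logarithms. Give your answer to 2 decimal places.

Total N = 140+7+5+1+8+9+12+9+9 = 200, so the proportions are 0.7, 0.035, 0.025, 0.005, 0.04, 0.045, 0.06, 0.045, 0.045 (working shown to 4 dp, full precision carried).
Each pᵢ ln pᵢ term: 0.7×(-0.3567)=-0.2497, 0.035×(-3.3524)=-0.1173, 0.025×(-3.6889)=-0.0922, 0.005×(-5.2983)=-0.0265, 0.04×(-3.2189)=-0.1288, 0.045×(-3.1011)=-0.1395, 0.06×(-2.8134)=-0.1688, 0.045×(-3.1011)=-0.1395, 0.045×(-3.1011)=-0.1395.
Sum = -1.2019, so H' = 1.20.

1.20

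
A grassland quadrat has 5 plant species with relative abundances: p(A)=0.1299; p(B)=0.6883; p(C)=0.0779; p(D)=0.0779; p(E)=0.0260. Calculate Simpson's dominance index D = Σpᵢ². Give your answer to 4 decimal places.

0.5034

D = 0.1299² + 0.6883² + 0.0779² + 0.0779² + 0.026² = 0.016874 + 0.473757 + 0.006068 + 0.006068 + 0.000676 = 0.503444 (working shown to 6 dp, full precision carried).
To 4 decimal places, D = 0.5034.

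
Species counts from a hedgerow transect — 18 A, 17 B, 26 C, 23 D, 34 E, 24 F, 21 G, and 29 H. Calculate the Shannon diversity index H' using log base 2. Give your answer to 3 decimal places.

Total N = 18+17+26+23+34+24+21+29 = 192, so the proportions are 0.09375, 0.08854, 0.13542, 0.11979, 0.17708, 0.125, 0.10938, 0.15104 (working shown to 5 dp, full precision carried).
Each pᵢ log₂ pᵢ term: 0.09375×(-3.41504)=-0.32016, 0.08854×(-3.49750)=-0.30967, 0.13542×(-2.88452)=-0.39061, 0.11979×(-3.06140)=-0.36673, 0.17708×(-2.49750)=-0.44227, 0.125×(-3.00000)=-0.37500, 0.10938×(-3.19265)=-0.34920, 0.15104×(-2.72698)=-0.41189.
Sum = -2.96553, so H' = 2.966.

2.966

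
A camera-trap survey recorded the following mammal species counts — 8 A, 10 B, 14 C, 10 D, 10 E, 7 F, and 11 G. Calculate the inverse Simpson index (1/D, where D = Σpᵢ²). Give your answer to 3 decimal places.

6.712

Total N = 8+10+14+10+10+7+11 = 70, so the proportions are 0.1142857, 0.1428571, 0.2, 0.1428571, 0.1428571, 0.1, 0.1571429 (working shown to 7 dp, full precision carried).
D = 0.1142857² + 0.1428571² + 0.2² + 0.1428571² + 0.1428571² + 0.1² + 0.1571429² = 0.0130612 + 0.0204082 + 0.0400000 + 0.0204082 + 0.0204082 + 0.0100000 + 0.0246939 = 0.1489796.
So 1/D = 6.71233, i.e. 6.712 to 3 decimal places.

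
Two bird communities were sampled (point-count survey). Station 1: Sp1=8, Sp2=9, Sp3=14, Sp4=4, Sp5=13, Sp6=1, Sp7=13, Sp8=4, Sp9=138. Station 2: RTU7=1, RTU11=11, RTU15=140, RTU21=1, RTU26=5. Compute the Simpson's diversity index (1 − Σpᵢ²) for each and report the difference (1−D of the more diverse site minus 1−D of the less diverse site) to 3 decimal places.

0.316

Station 1: N=204, proportions 0.03922, 0.04412, 0.06863, 0.01961, 0.06373, 0.0049, 0.06373, 0.01961, 0.67647, giving 1−D = 0.52528 (working shown to 5 dp, full precision carried).
Station 2: N=158, proportions 0.00633, 0.06962, 0.88608, 0.00633, 0.03165, giving 1−D = 0.20894.
Difference = |0.52528 − 0.20894| = 0.31634, i.e. 0.316 to 3 decimal places.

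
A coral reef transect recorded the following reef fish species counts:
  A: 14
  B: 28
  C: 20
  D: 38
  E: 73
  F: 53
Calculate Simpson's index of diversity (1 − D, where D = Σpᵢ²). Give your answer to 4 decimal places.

Total N = 14+28+20+38+73+53 = 226, so the proportions are 0.061947, 0.123894, 0.088496, 0.168142, 0.323009, 0.234513 (working shown to 6 dp, full precision carried).
D = 0.061947² + 0.123894² + 0.088496² + 0.168142² + 0.323009² + 0.234513² = 0.003837 + 0.015350 + 0.007831 + 0.028272 + 0.104335 + 0.054996 = 0.214621.
So 1 − D = 0.785379, i.e. 0.7854 to 4 decimal places.

0.7854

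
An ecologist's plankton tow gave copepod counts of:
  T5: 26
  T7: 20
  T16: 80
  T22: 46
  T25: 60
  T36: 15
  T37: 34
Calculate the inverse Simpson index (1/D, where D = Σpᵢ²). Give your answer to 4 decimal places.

Total N = 26+20+80+46+60+15+34 = 281, so the proportions are 0.09252669, 0.07117438, 0.28469751, 0.16370107, 0.21352313, 0.05338078, 0.12099644 (working shown to 8 dp, full precision carried).
D = 0.09252669² + 0.07117438² + 0.28469751² + 0.16370107² + 0.21352313² + 0.05338078² + 0.12099644² = 0.00856119 + 0.00506579 + 0.08105267 + 0.02679804 + 0.04559213 + 0.00284951 + 0.01464014 = 0.18455947.
So 1/D = 5.418308, i.e. 5.4183 to 4 decimal places.

5.4183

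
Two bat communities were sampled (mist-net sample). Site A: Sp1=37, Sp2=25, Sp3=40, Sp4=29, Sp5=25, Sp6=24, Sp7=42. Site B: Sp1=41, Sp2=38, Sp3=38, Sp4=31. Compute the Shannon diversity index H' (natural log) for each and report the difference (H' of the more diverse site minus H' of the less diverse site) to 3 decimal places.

0.539

Site A: N=222, proportions 0.16667, 0.11261, 0.18018, 0.13063, 0.11261, 0.10811, 0.18919, giving H' = 1.92065 (working shown to 5 dp, full precision carried).
Site B: N=148, proportions 0.27703, 0.25676, 0.25676, 0.20946, giving H' = 1.38122.
Difference = |1.92065 − 1.38122| = 0.53943, i.e. 0.539 to 3 decimal places.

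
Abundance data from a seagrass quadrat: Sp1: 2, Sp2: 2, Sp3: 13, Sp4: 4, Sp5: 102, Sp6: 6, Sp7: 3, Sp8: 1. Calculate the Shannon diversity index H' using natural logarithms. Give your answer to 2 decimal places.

Total N = 2+2+13+4+102+6+3+1 = 133, so the proportions are 0.015, 0.015, 0.0977, 0.0301, 0.7669, 0.0451, 0.0226, 0.0075 (working shown to 4 dp, full precision carried).
Each pᵢ ln pᵢ term: 0.015×(-4.1972)=-0.0631, 0.015×(-4.1972)=-0.0631, 0.0977×(-2.3254)=-0.2273, 0.0301×(-3.5041)=-0.1054, 0.7669×(-0.2654)=-0.2035, 0.0451×(-3.0986)=-0.1398, 0.0226×(-3.7917)=-0.0855, 0.0075×(-4.8903)=-0.0368.
Sum = -0.9245, so H' = 0.92.

0.92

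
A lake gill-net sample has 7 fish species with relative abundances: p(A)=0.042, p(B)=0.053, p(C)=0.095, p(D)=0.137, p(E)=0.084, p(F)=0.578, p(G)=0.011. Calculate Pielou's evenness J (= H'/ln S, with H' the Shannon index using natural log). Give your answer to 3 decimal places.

0.699

H' = −Σ pᵢ ln pᵢ = −((-0.13314) + (-0.15569) + (-0.22362) + (-0.27233) + (-0.20806) + (-0.31685) + (-0.04961)) = 1.35929 (working shown to 5 dp, full precision carried).
With S = 7 species, ln S = 1.94591, so J = 1.35929/1.94591 = 0.69854, i.e. 0.699 to 3 decimal places.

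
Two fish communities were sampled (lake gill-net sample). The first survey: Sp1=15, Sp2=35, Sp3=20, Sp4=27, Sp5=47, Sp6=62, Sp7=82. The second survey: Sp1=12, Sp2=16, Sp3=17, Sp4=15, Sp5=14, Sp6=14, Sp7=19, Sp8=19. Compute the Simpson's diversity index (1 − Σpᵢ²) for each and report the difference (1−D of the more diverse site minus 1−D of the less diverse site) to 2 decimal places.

0.06

The first survey: N=288, proportions 0.0521, 0.1215, 0.0694, 0.0938, 0.1632, 0.2153, 0.2847, giving 1−D = 0.8149 (working shown to 4 dp, full precision carried).
The second survey: N=126, proportions 0.0952, 0.127, 0.1349, 0.119, 0.1111, 0.1111, 0.1508, 0.1508, giving 1−D = 0.8723.
Difference = |0.8149 − 0.8723| = 0.0574, i.e. 0.06 to 2 decimal places.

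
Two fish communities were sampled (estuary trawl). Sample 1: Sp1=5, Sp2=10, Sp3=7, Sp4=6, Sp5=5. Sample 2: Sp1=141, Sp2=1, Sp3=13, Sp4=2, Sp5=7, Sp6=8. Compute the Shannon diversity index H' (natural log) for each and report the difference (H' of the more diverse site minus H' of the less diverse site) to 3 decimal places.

0.860

Sample 1: N=33, proportions 0.151515, 0.30303, 0.212121, 0.181818, 0.151515, giving H' = 1.572503 (working shown to 6 dp, full precision carried).
Sample 2: N=172, proportions 0.819767, 0.005814, 0.075581, 0.011628, 0.040698, 0.046512, giving H' = 0.712828.
Difference = |1.572503 − 0.712828| = 0.859675, i.e. 0.860 to 3 decimal places.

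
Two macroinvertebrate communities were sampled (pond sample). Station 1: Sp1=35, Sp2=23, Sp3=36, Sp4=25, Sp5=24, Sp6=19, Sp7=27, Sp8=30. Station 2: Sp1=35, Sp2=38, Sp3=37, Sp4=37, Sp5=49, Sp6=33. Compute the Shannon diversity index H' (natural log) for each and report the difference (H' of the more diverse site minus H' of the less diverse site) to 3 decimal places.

Station 1: N=219, proportions 0.15981735, 0.10502283, 0.16438356, 0.11415525, 0.10958904, 0.08675799, 0.12328767, 0.1369863, giving H' = 2.05905677 (working shown to 8 dp, full precision carried).
Station 2: N=229, proportions 0.15283843, 0.16593886, 0.16157205, 0.16157205, 0.2139738, 0.1441048, giving H' = 1.78325333.
Difference = |2.05905677 − 1.78325333| = 0.27580344, i.e. 0.276 to 3 decimal places.

0.276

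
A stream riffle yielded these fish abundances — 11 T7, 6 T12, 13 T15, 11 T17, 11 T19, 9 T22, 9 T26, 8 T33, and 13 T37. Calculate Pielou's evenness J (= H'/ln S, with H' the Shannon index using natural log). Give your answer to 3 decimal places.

Total N = 11+6+13+11+11+9+9+8+13 = 91, so the proportions are 0.12088, 0.06593, 0.14286, 0.12088, 0.12088, 0.0989, 0.0989, 0.08791, 0.14286 (working shown to 5 dp, full precision carried).
H' = −Σ pᵢ ln pᵢ = −((-0.25541) + (-0.17928) + (-0.27799) + (-0.25541) + (-0.25541) + (-0.22882) + (-0.22882) + (-0.21375) + (-0.27799)) = 2.17289.
With S = 9 species, ln S = 2.19722, so J = 2.17289/2.19722 = 0.98892, i.e. 0.989 to 3 decimal places.

0.989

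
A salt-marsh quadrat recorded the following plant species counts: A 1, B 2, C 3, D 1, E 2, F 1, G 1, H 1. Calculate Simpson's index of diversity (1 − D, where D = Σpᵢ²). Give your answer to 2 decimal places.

0.85

Total N = 1+2+3+1+2+1+1+1 = 12, so the proportions are 0.0833, 0.1667, 0.25, 0.0833, 0.1667, 0.0833, 0.0833, 0.0833 (working shown to 4 dp, full precision carried).
D = 0.0833² + 0.1667² + 0.25² + 0.0833² + 0.1667² + 0.0833² + 0.0833² + 0.0833² = 0.0069 + 0.0278 + 0.0625 + 0.0069 + 0.0278 + 0.0069 + 0.0069 + 0.0069 = 0.1528.
So 1 − D = 0.8472, i.e. 0.85 to 2 decimal places.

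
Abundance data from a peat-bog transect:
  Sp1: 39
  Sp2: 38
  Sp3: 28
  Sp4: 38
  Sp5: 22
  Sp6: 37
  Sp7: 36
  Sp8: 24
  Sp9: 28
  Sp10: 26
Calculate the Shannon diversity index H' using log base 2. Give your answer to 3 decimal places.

Total N = 39+38+28+38+22+37+36+24+28+26 = 316, so the proportions are 0.12342, 0.12025, 0.08861, 0.12025, 0.06962, 0.11709, 0.11392, 0.07595, 0.08861, 0.08228 (working shown to 5 dp, full precision carried).
Each pᵢ log₂ pᵢ term: 0.12342×(-3.01838)=-0.37252, 0.12025×(-3.05585)=-0.36748, 0.08861×(-3.49643)=-0.30981, 0.12025×(-3.05585)=-0.36748, 0.06962×(-3.84435)=-0.26764, 0.11709×(-3.09433)=-0.36231, 0.11392×(-3.13386)=-0.35702, 0.07595×(-3.71882)=-0.28244, 0.08861×(-3.49643)=-0.30981, 0.08228×(-3.60334)=-0.29648.
Sum = -3.29299, so H' = 3.293.

3.293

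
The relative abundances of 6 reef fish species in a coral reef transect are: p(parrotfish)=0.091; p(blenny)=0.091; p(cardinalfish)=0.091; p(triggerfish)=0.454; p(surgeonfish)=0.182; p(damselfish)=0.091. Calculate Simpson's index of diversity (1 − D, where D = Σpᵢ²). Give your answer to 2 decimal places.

D = 0.091² + 0.091² + 0.091² + 0.454² + 0.182² + 0.091² = 0.0083 + 0.0083 + 0.0083 + 0.2061 + 0.0331 + 0.0083 = 0.2724 (working shown to 4 dp, full precision carried).
So 1 − D = 0.7276, i.e. 0.73 to 2 decimal places.

0.73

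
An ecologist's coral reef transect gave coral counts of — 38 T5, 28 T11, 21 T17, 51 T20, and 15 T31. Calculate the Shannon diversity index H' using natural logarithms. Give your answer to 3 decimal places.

1.523

Total N = 38+28+21+51+15 = 153, so the proportions are 0.24837, 0.18301, 0.13725, 0.33333, 0.09804 (working shown to 5 dp, full precision carried).
Each pᵢ ln pᵢ term: 0.24837×(-1.39285)=-0.34594, 0.18301×(-1.69823)=-0.31079, 0.13725×(-1.98592)=-0.27258, 0.33333×(-1.09861)=-0.36620, 0.09804×(-2.32239)=-0.22769.
Sum = -1.52319, so H' = 1.523.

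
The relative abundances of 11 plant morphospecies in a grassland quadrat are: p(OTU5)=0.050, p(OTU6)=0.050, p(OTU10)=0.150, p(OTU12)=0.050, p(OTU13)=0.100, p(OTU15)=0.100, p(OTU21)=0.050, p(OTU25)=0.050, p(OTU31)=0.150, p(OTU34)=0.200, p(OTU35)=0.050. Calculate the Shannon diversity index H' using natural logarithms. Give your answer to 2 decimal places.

Each pᵢ ln pᵢ term (working shown to 4 dp, full precision carried): 0.05×(-2.9957)=-0.1498, 0.05×(-2.9957)=-0.1498, 0.15×(-1.8971)=-0.2846, 0.05×(-2.9957)=-0.1498, 0.1×(-2.3026)=-0.2303, 0.1×(-2.3026)=-0.2303, 0.05×(-2.9957)=-0.1498, 0.05×(-2.9957)=-0.1498, 0.15×(-1.8971)=-0.2846, 0.2×(-1.6094)=-0.3219, 0.05×(-2.9957)=-0.1498.
Sum = -2.2503, so H' = 2.25.

2.25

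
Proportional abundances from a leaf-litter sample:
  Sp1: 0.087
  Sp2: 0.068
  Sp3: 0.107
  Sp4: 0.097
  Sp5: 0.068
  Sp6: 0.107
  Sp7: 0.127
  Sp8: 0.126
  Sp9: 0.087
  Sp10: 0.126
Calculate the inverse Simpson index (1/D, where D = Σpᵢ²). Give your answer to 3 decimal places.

9.563

D = 0.087² + 0.068² + 0.107² + 0.097² + 0.068² + 0.107² + 0.127² + 0.126² + 0.087² + 0.126² = 0.0075690 + 0.0046240 + 0.0114490 + 0.0094090 + 0.0046240 + 0.0114490 + 0.0161290 + 0.0158760 + 0.0075690 + 0.0158760 = 0.1045740 (working shown to 7 dp, full precision carried).
So 1/D = 9.56261, i.e. 9.563 to 3 decimal places.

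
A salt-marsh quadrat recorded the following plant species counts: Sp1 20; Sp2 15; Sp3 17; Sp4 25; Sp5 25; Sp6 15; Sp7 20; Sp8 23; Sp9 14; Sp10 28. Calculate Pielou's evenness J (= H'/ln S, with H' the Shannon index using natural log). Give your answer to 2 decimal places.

Total N = 20+15+17+25+25+15+20+23+14+28 = 202, so the proportions are 0.099, 0.0743, 0.0842, 0.1238, 0.1238, 0.0743, 0.099, 0.1139, 0.0693, 0.1386 (working shown to 4 dp, full precision carried).
H' = −Σ pᵢ ln pᵢ = −((-0.2290) + (-0.1931) + (-0.2083) + (-0.2586) + (-0.2586) + (-0.1931) + (-0.2290) + (-0.2474) + (-0.1850) + (-0.2739)) = 2.2759.
With S = 10 species, ln S = 2.3026, so J = 2.2759/2.3026 = 0.9884, i.e. 0.99 to 2 decimal places.

0.99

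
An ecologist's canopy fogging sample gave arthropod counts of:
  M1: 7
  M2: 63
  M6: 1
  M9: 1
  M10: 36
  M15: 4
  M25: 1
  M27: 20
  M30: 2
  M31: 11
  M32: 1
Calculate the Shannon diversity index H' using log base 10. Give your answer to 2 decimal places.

Total N = 7+63+1+1+36+4+1+20+2+11+1 = 147, so the proportions are 0.0476, 0.4286, 0.0068, 0.0068, 0.2449, 0.0272, 0.0068, 0.1361, 0.0136, 0.0748, 0.0068 (working shown to 4 dp, full precision carried).
Each pᵢ log₁₀ pᵢ term: 0.0476×(-1.3222)=-0.0630, 0.4286×(-0.3680)=-0.1577, 0.0068×(-2.1673)=-0.0147, 0.0068×(-2.1673)=-0.0147, 0.2449×(-0.6110)=-0.1496, 0.0272×(-1.5653)=-0.0426, 0.0068×(-2.1673)=-0.0147, 0.1361×(-0.8663)=-0.1179, 0.0136×(-1.8663)=-0.0254, 0.0748×(-1.1259)=-0.0843, 0.0068×(-2.1673)=-0.0147.
Sum = -0.6994, so H' = 0.70.

0.70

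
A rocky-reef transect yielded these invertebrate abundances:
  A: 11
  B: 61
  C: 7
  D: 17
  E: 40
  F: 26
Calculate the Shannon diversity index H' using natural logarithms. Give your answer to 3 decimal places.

1.562

Total N = 11+61+7+17+40+26 = 162, so the proportions are 0.0679, 0.37654, 0.04321, 0.10494, 0.24691, 0.16049 (working shown to 5 dp, full precision carried).
Each pᵢ ln pᵢ term: 0.0679×(-2.68970)=-0.18263, 0.37654×(-0.97672)=-0.36778, 0.04321×(-3.14169)=-0.13575, 0.10494×(-2.25438)=-0.23657, 0.24691×(-1.39872)=-0.34536, 0.16049×(-1.82950)=-0.29362.
Sum = -1.56172, so H' = 1.562.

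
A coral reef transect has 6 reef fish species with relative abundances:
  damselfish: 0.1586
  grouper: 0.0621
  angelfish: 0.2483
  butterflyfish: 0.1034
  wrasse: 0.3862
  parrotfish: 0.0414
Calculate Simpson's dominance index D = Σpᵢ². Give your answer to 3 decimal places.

D = 0.1586² + 0.0621² + 0.2483² + 0.1034² + 0.3862² + 0.0414² = 0.02515 + 0.00386 + 0.06165 + 0.01069 + 0.14915 + 0.00171 = 0.25222 (working shown to 5 dp, full precision carried).
To 3 decimal places, D = 0.252.

0.252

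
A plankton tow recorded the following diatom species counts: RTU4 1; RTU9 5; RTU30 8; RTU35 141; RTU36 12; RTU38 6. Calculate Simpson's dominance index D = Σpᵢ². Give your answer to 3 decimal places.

0.673

Total N = 1+5+8+141+12+6 = 173, so the proportions are 0.00578, 0.0289, 0.04624, 0.81503, 0.06936, 0.03468 (working shown to 5 dp, full precision carried).
D = 0.00578² + 0.0289² + 0.04624² + 0.81503² + 0.06936² + 0.03468² = 0.00003 + 0.00084 + 0.00214 + 0.66427 + 0.00481 + 0.00120 = 0.67329.
To 3 decimal places, D = 0.673.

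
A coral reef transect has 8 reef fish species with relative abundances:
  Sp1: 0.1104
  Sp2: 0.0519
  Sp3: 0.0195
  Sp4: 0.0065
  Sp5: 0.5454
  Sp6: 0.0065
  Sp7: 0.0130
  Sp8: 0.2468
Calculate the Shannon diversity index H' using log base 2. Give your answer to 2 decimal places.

Each pᵢ log₂ pᵢ term (working shown to 4 dp, full precision carried): 0.1104×(-3.1792)=-0.3510, 0.0519×(-4.2681)=-0.2215, 0.0195×(-5.6804)=-0.1108, 0.0065×(-7.2653)=-0.0472, 0.5454×(-0.8746)=-0.4770, 0.0065×(-7.2653)=-0.0472, 0.013×(-6.2653)=-0.0814, 0.2468×(-2.0186)=-0.4982.
Sum = -1.8344, so H' = 1.83.

1.83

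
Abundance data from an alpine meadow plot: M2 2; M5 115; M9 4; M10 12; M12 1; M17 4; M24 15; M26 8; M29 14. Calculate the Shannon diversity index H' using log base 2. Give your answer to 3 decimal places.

1.827

Total N = 2+115+4+12+1+4+15+8+14 = 175, so the proportions are 0.01143, 0.65714, 0.02286, 0.06857, 0.00571, 0.02286, 0.08571, 0.04571, 0.08 (working shown to 5 dp, full precision carried).
Each pᵢ log₂ pᵢ term: 0.01143×(-6.45121)=-0.07373, 0.65714×(-0.60572)=-0.39805, 0.02286×(-5.45121)=-0.12460, 0.06857×(-3.86625)=-0.26511, 0.00571×(-7.45121)=-0.04258, 0.02286×(-5.45121)=-0.12460, 0.08571×(-3.54432)=-0.30380, 0.04571×(-4.45121)=-0.20348, 0.08×(-3.64386)=-0.29151.
Sum = -1.82746, so H' = 1.827.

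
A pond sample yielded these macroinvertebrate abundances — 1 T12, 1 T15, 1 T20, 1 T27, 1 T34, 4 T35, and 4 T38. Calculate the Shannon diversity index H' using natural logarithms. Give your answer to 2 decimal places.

1.71

Total N = 1+1+1+1+1+4+4 = 13, so the proportions are 0.0769, 0.0769, 0.0769, 0.0769, 0.0769, 0.3077, 0.3077 (working shown to 4 dp, full precision carried).
Each pᵢ ln pᵢ term: 0.0769×(-2.5649)=-0.1973, 0.0769×(-2.5649)=-0.1973, 0.0769×(-2.5649)=-0.1973, 0.0769×(-2.5649)=-0.1973, 0.0769×(-2.5649)=-0.1973, 0.3077×(-1.1787)=-0.3627, 0.3077×(-1.1787)=-0.3627.
Sum = -1.7118, so H' = 1.71.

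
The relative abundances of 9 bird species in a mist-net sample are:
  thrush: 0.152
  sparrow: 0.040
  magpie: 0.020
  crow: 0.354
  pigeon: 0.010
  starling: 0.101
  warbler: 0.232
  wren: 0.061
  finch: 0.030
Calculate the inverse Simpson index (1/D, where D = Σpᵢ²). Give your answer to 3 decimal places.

4.563

D = 0.152² + 0.04² + 0.02² + 0.354² + 0.01² + 0.101² + 0.232² + 0.061² + 0.03² = 0.0231040 + 0.0016000 + 0.0004000 + 0.1253160 + 0.0001000 + 0.0102010 + 0.0538240 + 0.0037210 + 0.0009000 = 0.2191660 (working shown to 7 dp, full precision carried).
So 1/D = 4.56275, i.e. 4.563 to 3 decimal places.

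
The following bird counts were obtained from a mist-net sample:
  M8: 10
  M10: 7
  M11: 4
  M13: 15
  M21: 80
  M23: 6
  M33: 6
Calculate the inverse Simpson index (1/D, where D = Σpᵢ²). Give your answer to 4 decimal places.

2.3876

Total N = 10+7+4+15+80+6+6 = 128, so the proportions are 0.078125, 0.0546875, 0.03125, 0.1171875, 0.625, 0.046875, 0.046875 (working shown to 7 dp, full precision carried).
D = 0.078125² + 0.0546875² + 0.03125² + 0.1171875² + 0.625² + 0.046875² + 0.046875² = 0.0061035 + 0.0029907 + 0.0009766 + 0.0137329 + 0.3906250 + 0.0021973 + 0.0021973 = 0.4188232.
So 1/D = 2.387642, i.e. 2.3876 to 4 decimal places.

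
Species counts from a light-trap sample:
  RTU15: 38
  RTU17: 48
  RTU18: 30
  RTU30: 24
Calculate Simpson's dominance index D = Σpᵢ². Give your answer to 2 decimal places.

Total N = 38+48+30+24 = 140, so the proportions are 0.2714, 0.3429, 0.2143, 0.1714 (working shown to 4 dp, full precision carried).
D = 0.2714² + 0.3429² + 0.2143² + 0.1714² = 0.0737 + 0.1176 + 0.0459 + 0.0294 = 0.2665.
To 2 decimal places, D = 0.27.

0.27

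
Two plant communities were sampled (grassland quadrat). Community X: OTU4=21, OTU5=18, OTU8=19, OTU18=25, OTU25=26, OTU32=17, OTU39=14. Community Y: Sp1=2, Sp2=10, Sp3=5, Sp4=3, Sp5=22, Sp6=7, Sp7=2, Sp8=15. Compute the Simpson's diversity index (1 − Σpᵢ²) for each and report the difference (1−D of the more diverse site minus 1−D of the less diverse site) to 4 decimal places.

Community X: N=140, proportions 0.15, 0.12857143, 0.13571429, 0.17857143, 0.18571429, 0.12142857, 0.1, giving 1−D = 0.85142857 (working shown to 8 dp, full precision carried).
Community Y: N=66, proportions 0.03030303, 0.15151515, 0.07575758, 0.04545455, 0.33333333, 0.10606061, 0.03030303, 0.22727273, giving 1−D = 0.79338843.
Difference = |0.85142857 − 0.79338843| = 0.05804014, i.e. 0.0580 to 4 decimal places.

0.0580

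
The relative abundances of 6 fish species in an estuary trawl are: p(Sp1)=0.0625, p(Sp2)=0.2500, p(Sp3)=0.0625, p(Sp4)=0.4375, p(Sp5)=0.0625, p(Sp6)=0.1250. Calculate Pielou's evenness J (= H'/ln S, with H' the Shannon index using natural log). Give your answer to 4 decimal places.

H' = −Σ pᵢ ln pᵢ = −((-0.173287) + (-0.346574) + (-0.173287) + (-0.361672) + (-0.173287) + (-0.259930)) = 1.488036 (working shown to 6 dp, full precision carried).
With S = 6 species, ln S = 1.791759, so J = 1.488036/1.791759 = 0.830489, i.e. 0.8305 to 4 decimal places.

0.8305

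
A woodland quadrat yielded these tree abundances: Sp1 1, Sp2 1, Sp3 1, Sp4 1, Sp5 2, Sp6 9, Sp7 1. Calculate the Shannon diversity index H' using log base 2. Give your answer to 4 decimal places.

2.0919

Total N = 1+1+1+1+2+9+1 = 16, so the proportions are 0.0625, 0.0625, 0.0625, 0.0625, 0.125, 0.5625, 0.0625 (working shown to 6 dp, full precision carried).
Each pᵢ log₂ pᵢ term: 0.0625×(-4.000000)=-0.250000, 0.0625×(-4.000000)=-0.250000, 0.0625×(-4.000000)=-0.250000, 0.0625×(-4.000000)=-0.250000, 0.125×(-3.000000)=-0.375000, 0.5625×(-0.830075)=-0.466917, 0.0625×(-4.000000)=-0.250000.
Sum = -2.091917, so H' = 2.0919.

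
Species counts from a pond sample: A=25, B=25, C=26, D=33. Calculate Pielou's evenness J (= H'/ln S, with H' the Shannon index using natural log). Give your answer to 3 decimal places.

0.995

Total N = 25+25+26+33 = 109, so the proportions are 0.22936, 0.22936, 0.23853, 0.30275 (working shown to 5 dp, full precision carried).
H' = −Σ pᵢ ln pᵢ = −((-0.33772) + (-0.33772) + (-0.34188) + (-0.36174)) = 1.37906.
With S = 4 species, ln S = 1.38629, so J = 1.37906/1.38629 = 0.99478, i.e. 0.995 to 3 decimal places.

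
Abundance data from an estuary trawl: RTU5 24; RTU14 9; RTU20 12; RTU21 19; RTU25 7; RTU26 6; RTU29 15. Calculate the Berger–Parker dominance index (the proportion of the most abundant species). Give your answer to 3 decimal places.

Total N = 24+9+12+19+7+6+15 = 92, so the proportions are 0.26087, 0.09783, 0.13043, 0.20652, 0.07609, 0.06522, 0.16304 (working shown to 5 dp, full precision carried).
The largest proportion is 0.26087, i.e. d = 0.261 to 3 decimal places.

0.261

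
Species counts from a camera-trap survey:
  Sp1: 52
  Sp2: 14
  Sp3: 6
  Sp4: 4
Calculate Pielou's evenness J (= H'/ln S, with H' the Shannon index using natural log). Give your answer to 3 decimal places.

0.668

Total N = 52+14+6+4 = 76, so the proportions are 0.68421, 0.18421, 0.07895, 0.05263 (working shown to 5 dp, full precision carried).
H' = −Σ pᵢ ln pᵢ = −((-0.25965) + (-0.31162) + (-0.20045) + (-0.15497)) = 0.92669.
With S = 4 species, ln S = 1.38629, so J = 0.92669/1.38629 = 0.66847, i.e. 0.668 to 3 decimal places.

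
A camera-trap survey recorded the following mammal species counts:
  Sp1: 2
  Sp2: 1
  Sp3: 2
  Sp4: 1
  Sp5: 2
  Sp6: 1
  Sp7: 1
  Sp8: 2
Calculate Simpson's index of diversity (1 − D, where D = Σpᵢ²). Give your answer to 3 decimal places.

0.861

Total N = 2+1+2+1+2+1+1+2 = 12, so the proportions are 0.16667, 0.08333, 0.16667, 0.08333, 0.16667, 0.08333, 0.08333, 0.16667 (working shown to 5 dp, full precision carried).
D = 0.16667² + 0.08333² + 0.16667² + 0.08333² + 0.16667² + 0.08333² + 0.08333² + 0.16667² = 0.02778 + 0.00694 + 0.02778 + 0.00694 + 0.02778 + 0.00694 + 0.00694 + 0.02778 = 0.13889.
So 1 − D = 0.86111, i.e. 0.861 to 3 decimal places.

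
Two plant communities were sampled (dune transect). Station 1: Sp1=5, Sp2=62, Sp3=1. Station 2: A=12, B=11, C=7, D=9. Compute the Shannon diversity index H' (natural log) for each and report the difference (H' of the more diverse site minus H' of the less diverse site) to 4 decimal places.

Station 1: N=68, proportions 0.073529, 0.911765, 0.014706, giving H' = 0.338191 (working shown to 6 dp, full precision carried).
Station 2: N=39, proportions 0.307692, 0.282051, 0.179487, 0.230769, giving H' = 1.366328.
Difference = |0.338191 − 1.366328| = 1.028137, i.e. 1.0281 to 4 decimal places.

1.0281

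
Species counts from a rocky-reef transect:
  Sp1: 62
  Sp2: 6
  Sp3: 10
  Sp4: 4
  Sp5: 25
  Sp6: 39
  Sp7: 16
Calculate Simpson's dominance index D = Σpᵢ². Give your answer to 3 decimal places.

0.244

Total N = 62+6+10+4+25+39+16 = 162, so the proportions are 0.38272, 0.03704, 0.06173, 0.02469, 0.15432, 0.24074, 0.09877 (working shown to 5 dp, full precision carried).
D = 0.38272² + 0.03704² + 0.06173² + 0.02469² + 0.15432² + 0.24074² + 0.09877² = 0.14647 + 0.00137 + 0.00381 + 0.00061 + 0.02381 + 0.05796 + 0.00975 = 0.24379.
To 3 decimal places, D = 0.244.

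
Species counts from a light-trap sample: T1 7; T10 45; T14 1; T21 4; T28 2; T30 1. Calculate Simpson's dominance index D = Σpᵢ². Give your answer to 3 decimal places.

Total N = 7+45+1+4+2+1 = 60, so the proportions are 0.11667, 0.75, 0.01667, 0.06667, 0.03333, 0.01667 (working shown to 5 dp, full precision carried).
D = 0.11667² + 0.75² + 0.01667² + 0.06667² + 0.03333² + 0.01667² = 0.01361 + 0.56250 + 0.00028 + 0.00444 + 0.00111 + 0.00028 = 0.58222.
To 3 decimal places, D = 0.582.

0.582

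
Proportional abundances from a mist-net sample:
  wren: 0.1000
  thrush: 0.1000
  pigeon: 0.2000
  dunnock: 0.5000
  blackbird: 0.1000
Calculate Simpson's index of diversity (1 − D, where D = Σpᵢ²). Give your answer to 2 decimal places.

D = 0.1² + 0.1² + 0.2² + 0.5² + 0.1² = 0.0100 + 0.0100 + 0.0400 + 0.2500 + 0.0100 = 0.3200 (working shown to 4 dp, full precision carried).
So 1 − D = 0.6800, i.e. 0.68 to 2 decimal places.

0.68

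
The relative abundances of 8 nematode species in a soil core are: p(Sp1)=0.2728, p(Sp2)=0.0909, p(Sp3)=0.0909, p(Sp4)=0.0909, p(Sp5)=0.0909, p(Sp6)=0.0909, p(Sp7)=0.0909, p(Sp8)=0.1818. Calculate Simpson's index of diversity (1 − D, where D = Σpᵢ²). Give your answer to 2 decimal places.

D = 0.2728² + 0.0909² + 0.0909² + 0.0909² + 0.0909² + 0.0909² + 0.0909² + 0.1818² = 0.0744 + 0.0083 + 0.0083 + 0.0083 + 0.0083 + 0.0083 + 0.0083 + 0.0331 = 0.1570 (working shown to 4 dp, full precision carried).
So 1 − D = 0.8430, i.e. 0.84 to 2 decimal places.

0.84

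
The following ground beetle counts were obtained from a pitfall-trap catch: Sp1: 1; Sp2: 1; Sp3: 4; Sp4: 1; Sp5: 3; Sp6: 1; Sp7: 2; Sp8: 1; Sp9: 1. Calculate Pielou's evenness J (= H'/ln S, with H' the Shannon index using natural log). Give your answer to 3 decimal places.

Total N = 1+1+4+1+3+1+2+1+1 = 15, so the proportions are 0.06667, 0.06667, 0.26667, 0.06667, 0.2, 0.06667, 0.13333, 0.06667, 0.06667 (working shown to 5 dp, full precision carried).
H' = −Σ pᵢ ln pᵢ = −((-0.18054) + (-0.18054) + (-0.35247) + (-0.18054) + (-0.32189) + (-0.18054) + (-0.26865) + (-0.18054) + (-0.18054)) = 2.02623.
With S = 9 species, ln S = 2.19722, so J = 2.02623/2.19722 = 0.92218, i.e. 0.922 to 3 decimal places.

0.922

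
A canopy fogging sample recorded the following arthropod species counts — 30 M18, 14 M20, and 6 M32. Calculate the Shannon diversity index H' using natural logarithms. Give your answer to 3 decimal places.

Total N = 30+14+6 = 50, so the proportions are 0.6, 0.28, 0.12 (working shown to 5 dp, full precision carried).
Each pᵢ ln pᵢ term: 0.6×(-0.51083)=-0.30650, 0.28×(-1.27297)=-0.35643, 0.12×(-2.12026)=-0.25443.
Sum = -0.91736, so H' = 0.917.

0.917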